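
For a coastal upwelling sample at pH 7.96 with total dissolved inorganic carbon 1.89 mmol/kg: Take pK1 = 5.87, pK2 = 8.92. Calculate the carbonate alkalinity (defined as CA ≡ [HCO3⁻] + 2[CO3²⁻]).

CA = 2.06 mmol/kg

CA = [HCO3⁻] + 2[CO3²⁻] = (α₁ + 2α₂)·DIC
At pH 7.96: [H⁺]/K1 = 10^-2.09 = 0.0081283, K2/[H⁺] = 10^-0.96 = 0.10965
α₁ = 1/(1 + 0.0081283 + 0.10965) = 1/1.1178 = 0.8946; α₂ = α₁·K2/[H⁺] = 0.09809
α₁ + 2α₂ = 1.0908
CA = 1.0908 × 1.89 = 2.06 mmol/kg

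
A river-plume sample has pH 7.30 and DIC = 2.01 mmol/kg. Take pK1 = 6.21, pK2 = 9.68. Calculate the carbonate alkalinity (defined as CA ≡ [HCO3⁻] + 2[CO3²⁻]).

CA = [HCO3⁻] + 2[CO3²⁻] = (α₁ + 2α₂)·DIC
At pH 7.30: [H⁺]/K1 = 10^-1.09 = 0.081283, K2/[H⁺] = 10^-2.38 = 0.0041687
α₁ = 1/(1 + 0.081283 + 0.0041687) = 1/1.0855 = 0.9213; α₂ = α₁·K2/[H⁺] = 0.003841
α₁ + 2α₂ = 0.9290
CA = 0.9290 × 2.01 = 1.87 mmol/kg

CA = 1.87 mmol/kg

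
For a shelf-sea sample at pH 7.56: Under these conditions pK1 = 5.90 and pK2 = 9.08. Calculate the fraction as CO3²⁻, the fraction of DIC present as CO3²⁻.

α₂ = 0.0287

α₂ = 1 / (1 + [H⁺]/K2 + [H⁺]²/(K1K2)) = 1 / (1 + 10^+1.52 + 10^-0.14)
   = 1 / (1 + 33.113 + 0.72444) = 1/34.838 = 0.02870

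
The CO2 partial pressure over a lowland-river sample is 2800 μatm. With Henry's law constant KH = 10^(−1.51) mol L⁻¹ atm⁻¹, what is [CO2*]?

KH = 10^(−1.51) = 3.090×10^-2 mol L⁻¹ atm⁻¹
[CO2*] = KH · pCO2 = 3.090×10^-2 × 2800×10^-6 atm = 8.65×10^-5 mol/L

[CO2*] = 86.5 μmol/L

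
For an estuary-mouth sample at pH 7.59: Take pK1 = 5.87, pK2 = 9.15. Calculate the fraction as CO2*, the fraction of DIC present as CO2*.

α₀ = 0.0182

α₀ = 1 / (1 + K1/[H⁺] + K1K2/[H⁺]²) = 1 / (1 + 10^+1.72 + 10^+0.16)
   = 1 / (1 + 52.481 + 1.4454) = 1/54.926 = 0.01821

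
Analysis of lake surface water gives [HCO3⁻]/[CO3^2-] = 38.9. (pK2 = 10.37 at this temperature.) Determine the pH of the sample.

From K2 = [H⁺][CO3^2-]/[HCO3⁻]:  pH = pK2 − log₁₀([HCO3⁻]/[CO3^2-])
log₁₀(38.9) = +1.590
pH = 10.37 − (+1.590) = 8.78

pH = 8.78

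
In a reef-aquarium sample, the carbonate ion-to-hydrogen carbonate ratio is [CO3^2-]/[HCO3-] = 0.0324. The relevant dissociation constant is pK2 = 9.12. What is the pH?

From K2 = [H⁺][CO3^2-]/[HCO3-]:  pH = pK2 + log₁₀([CO3^2-]/[HCO3-])
log₁₀(0.0324) = -1.489
pH = 9.12 + (-1.489) = 7.63

pH = 7.63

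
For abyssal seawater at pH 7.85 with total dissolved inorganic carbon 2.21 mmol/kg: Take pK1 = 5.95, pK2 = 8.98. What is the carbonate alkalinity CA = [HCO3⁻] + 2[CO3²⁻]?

CA = [HCO3⁻] + 2[CO3²⁻] = (α₁ + 2α₂)·DIC
At pH 7.85: [H⁺]/K1 = 10^-1.90 = 0.012589, K2/[H⁺] = 10^-1.13 = 0.074131
α₁ = 1/(1 + 0.012589 + 0.074131) = 1/1.0867 = 0.9202; α₂ = α₁·K2/[H⁺] = 0.06822
α₁ + 2α₂ = 1.0566
CA = 1.0566 × 2.21 = 2.34 mmol/kg

CA = 2.34 mmol/kg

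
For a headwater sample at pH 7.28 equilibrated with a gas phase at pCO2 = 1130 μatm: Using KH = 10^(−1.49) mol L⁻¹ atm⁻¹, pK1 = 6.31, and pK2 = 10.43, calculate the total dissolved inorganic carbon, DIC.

[CO2*] = KH · pCO2 = 10^(−1.49) × 1130×10^-6 = 3.657×10^-5 mol/L
α₀ = 1/(1 + K1/[H⁺] + K1K2/[H⁺]²) = 1/(1 + 10^+0.97 + 10^-2.18) = 0.09672
DIC = [CO2*]/α₀ = 3.657×10^-5 / 0.09672 = 0.378 mmol/L

DIC = 0.378 mmol/L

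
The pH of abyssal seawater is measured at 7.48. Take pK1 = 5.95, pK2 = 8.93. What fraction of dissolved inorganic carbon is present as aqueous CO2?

α₀ = 1 / (1 + K1/[H⁺] + K1K2/[H⁺]²) = 1 / (1 + 10^+1.53 + 10^+0.08)
   = 1 / (1 + 33.884 + 1.2023) = 1/36.087 = 0.02771

α₀ = 0.0277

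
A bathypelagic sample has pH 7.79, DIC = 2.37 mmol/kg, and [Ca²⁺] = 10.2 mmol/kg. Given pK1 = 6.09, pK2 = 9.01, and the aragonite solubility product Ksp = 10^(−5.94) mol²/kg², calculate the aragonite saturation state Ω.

Ω = 1.17

α₂ = 1 / (1 + [H⁺]/K2 + [H⁺]²/(K1K2)) = 1 / (1 + 10^+1.22 + 10^-0.48)
   = 1 / (1 + 16.596 + 0.33113) = 1/17.927 = 0.05578
[CO3²⁻] = α₂ × DIC = 0.05578 × 2.37 = 0.1322 mmol/kg
Ksp = 10^(−5.94) = 1.148×10^-6
Ω = [Ca²⁺][CO3²⁻]/Ksp = (10.2×10^-3)(1.322×10^-4) / 1.148×10^-6 = 1.17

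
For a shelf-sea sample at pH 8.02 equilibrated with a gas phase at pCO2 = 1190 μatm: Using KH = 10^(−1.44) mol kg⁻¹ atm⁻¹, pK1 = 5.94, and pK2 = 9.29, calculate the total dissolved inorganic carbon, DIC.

DIC = 5.52 mmol/kg

[CO2*] = KH · pCO2 = 10^(−1.44) × 1190×10^-6 = 4.321×10^-5 mol/kg
α₀ = 1/(1 + K1/[H⁺] + K1K2/[H⁺]²) = 1/(1 + 10^+2.08 + 10^+0.81) = 0.007832
DIC = [CO2*]/α₀ = 4.321×10^-5 / 0.007832 = 5.52 mmol/kg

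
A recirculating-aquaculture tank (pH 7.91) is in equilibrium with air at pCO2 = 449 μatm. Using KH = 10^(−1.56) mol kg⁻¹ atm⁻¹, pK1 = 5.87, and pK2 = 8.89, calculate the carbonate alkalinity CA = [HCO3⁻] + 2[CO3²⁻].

CA = 1.64 mmol/kg

[CO2*] = KH · pCO2 = 10^(−1.56) × 449×10^-6 = 1.237×10^-5 mol/kg
α₀ = 1/(1 + K1/[H⁺] + K1K2/[H⁺]²) = 1/(1 + 10^+2.04 + 10^+1.06) = 0.008188
DIC = [CO2*]/α₀ = 1.237×10^-5 / 0.008188 = 1.510 mmol/kg
CA = (α₁ + 2α₂)·DIC = (0.8978 + 2×0.09401) × 1.510 = 1.64 mmol/kg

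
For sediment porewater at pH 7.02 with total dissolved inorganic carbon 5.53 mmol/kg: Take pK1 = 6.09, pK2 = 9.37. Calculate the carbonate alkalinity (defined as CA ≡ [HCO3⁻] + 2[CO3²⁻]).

CA = [HCO3⁻] + 2[CO3²⁻] = (α₁ + 2α₂)·DIC
At pH 7.02: [H⁺]/K1 = 10^-0.93 = 0.11749, K2/[H⁺] = 10^-2.35 = 0.0044668
α₁ = 1/(1 + 0.11749 + 0.0044668) = 1/1.1220 = 0.8913; α₂ = α₁·K2/[H⁺] = 0.003981
α₁ + 2α₂ = 0.8993
CA = 0.8993 × 5.53 = 4.97 mmol/kg

CA = 4.97 mmol/kg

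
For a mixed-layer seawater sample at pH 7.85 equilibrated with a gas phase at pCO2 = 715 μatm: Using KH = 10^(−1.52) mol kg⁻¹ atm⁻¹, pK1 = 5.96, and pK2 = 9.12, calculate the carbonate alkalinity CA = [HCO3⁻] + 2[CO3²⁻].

[CO2*] = KH · pCO2 = 10^(−1.52) × 715×10^-6 = 2.159×10^-5 mol/kg
α₀ = 1/(1 + K1/[H⁺] + K1K2/[H⁺]²) = 1/(1 + 10^+1.89 + 10^+0.62) = 0.01208
DIC = [CO2*]/α₀ = 2.159×10^-5 / 0.01208 = 1.788 mmol/kg
CA = (α₁ + 2α₂)·DIC = (0.9376 + 2×0.05035) × 1.788 = 1.86 mmol/kg

CA = 1.86 mmol/kg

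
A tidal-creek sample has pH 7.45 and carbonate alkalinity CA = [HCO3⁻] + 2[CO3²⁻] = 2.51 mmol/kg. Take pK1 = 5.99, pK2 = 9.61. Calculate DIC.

DIC = 2.58 mmol/kg

CA = [HCO3⁻] + 2[CO3²⁻] = (α₁ + 2α₂)·DIC
At pH 7.45: [H⁺]/K1 = 10^-1.46 = 0.034674, K2/[H⁺] = 10^-2.16 = 0.0069183
α₁ = 1/(1 + 0.034674 + 0.0069183) = 1/1.0416 = 0.9601; α₂ = α₁·K2/[H⁺] = 0.006642
α₁ + 2α₂ = 0.9734
DIC = CA / (α₁ + 2α₂) = 2.51 / 0.9734 = 2.58 mmol/kg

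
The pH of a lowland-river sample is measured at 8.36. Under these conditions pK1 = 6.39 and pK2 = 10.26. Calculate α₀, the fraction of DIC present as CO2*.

α₀ = 1 / (1 + K1/[H⁺] + K1K2/[H⁺]²) = 1 / (1 + 10^+1.97 + 10^+0.07)
   = 1 / (1 + 93.325 + 1.1749) = 1/95.500 = 0.01047

α₀ = 0.0105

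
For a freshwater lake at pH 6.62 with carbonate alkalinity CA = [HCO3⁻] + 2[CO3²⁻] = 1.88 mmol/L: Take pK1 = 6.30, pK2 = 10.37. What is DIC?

DIC = 2.78 mmol/L

CA = [HCO3⁻] + 2[CO3²⁻] = (α₁ + 2α₂)·DIC
At pH 6.62: [H⁺]/K1 = 10^-0.32 = 0.47863, K2/[H⁺] = 10^-3.75 = 0.00017783
α₁ = 1/(1 + 0.47863 + 0.00017783) = 1/1.4788 = 0.6762; α₂ = α₁·K2/[H⁺] = 0.0001203
α₁ + 2α₂ = 0.6765
DIC = CA / (α₁ + 2α₂) = 1.88 / 0.6765 = 2.78 mmol/L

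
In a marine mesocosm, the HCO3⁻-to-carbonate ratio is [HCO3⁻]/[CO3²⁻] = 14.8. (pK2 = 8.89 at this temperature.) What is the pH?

pH = 7.72

From K2 = [H⁺][CO3²⁻]/[HCO3⁻]:  pH = pK2 − log₁₀([HCO3⁻]/[CO3²⁻])
log₁₀(14.8) = +1.170
pH = 8.89 − (+1.170) = 7.72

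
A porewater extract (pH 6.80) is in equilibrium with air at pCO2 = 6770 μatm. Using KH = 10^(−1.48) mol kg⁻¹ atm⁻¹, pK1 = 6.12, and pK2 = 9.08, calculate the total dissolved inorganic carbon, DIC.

[CO2*] = KH · pCO2 = 10^(−1.48) × 6770×10^-6 = 2.242×10^-4 mol/kg
α₀ = 1/(1 + K1/[H⁺] + K1K2/[H⁺]²) = 1/(1 + 10^+0.68 + 10^-1.60) = 0.1721
DIC = [CO2*]/α₀ = 2.242×10^-4 / 0.1721 = 1.30 mmol/kg

DIC = 1.30 mmol/kg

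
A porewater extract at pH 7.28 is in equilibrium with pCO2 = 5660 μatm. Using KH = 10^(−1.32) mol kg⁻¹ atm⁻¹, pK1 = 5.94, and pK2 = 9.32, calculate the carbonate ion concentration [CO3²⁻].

[CO3²⁻] = 0.0541 mmol/kg

[CO2*] = KH · pCO2 = 10^(−1.32) × 5660×10^-6 = 2.709×10^-4 mol/kg
α₀ = 1/(1 + K1/[H⁺] + K1K2/[H⁺]²) = 1/(1 + 10^+1.34 + 10^-0.70) = 0.04333
DIC = [CO2*]/α₀ = 2.709×10^-4 / 0.04333 = 6.252 mmol/kg
[CO3²⁻] = α₂·DIC; α₂ = 0.008646, so [CO3²⁻] = 0.008646 × 6.252 = 0.0541 mmol/kg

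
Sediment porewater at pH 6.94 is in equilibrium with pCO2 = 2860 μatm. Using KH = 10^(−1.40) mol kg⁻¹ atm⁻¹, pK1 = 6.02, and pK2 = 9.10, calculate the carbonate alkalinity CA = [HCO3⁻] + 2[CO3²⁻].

CA = 0.960 mmol/kg

[CO2*] = KH · pCO2 = 10^(−1.40) × 2860×10^-6 = 1.139×10^-4 mol/kg
α₀ = 1/(1 + K1/[H⁺] + K1K2/[H⁺]²) = 1/(1 + 10^+0.92 + 10^-1.24) = 0.1067
DIC = [CO2*]/α₀ = 1.139×10^-4 / 0.1067 = 1.067 mmol/kg
CA = (α₁ + 2α₂)·DIC = (0.8872 + 2×0.006138) × 1.067 = 0.960 mmol/kg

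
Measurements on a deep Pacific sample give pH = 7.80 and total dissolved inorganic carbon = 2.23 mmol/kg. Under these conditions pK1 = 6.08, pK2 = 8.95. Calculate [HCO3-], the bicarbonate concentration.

α₁ = 1 / (1 + [H⁺]/K1 + K2/[H⁺]) = 1 / (1 + 10^-1.72 + 10^-1.15)
   = 1 / (1 + 0.019055 + 0.070795) = 1/1.0898 = 0.9176
[HCO3⁻] = α₁ × DIC = 0.9176 × 2.23 = 2.05 mmol/kg

[HCO3⁻] = 2.05 mmol/kg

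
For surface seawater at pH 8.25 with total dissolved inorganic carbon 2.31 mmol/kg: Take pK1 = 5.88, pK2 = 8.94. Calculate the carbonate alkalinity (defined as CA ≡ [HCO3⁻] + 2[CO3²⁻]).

CA = 2.69 mmol/kg

CA = [HCO3⁻] + 2[CO3²⁻] = (α₁ + 2α₂)·DIC
At pH 8.25: [H⁺]/K1 = 10^-2.37 = 0.0042658, K2/[H⁺] = 10^-0.69 = 0.20417
α₁ = 1/(1 + 0.0042658 + 0.20417) = 1/1.2084 = 0.8275; α₂ = α₁·K2/[H⁺] = 0.1690
α₁ + 2α₂ = 1.1654
CA = 1.1654 × 2.31 = 2.69 mmol/kg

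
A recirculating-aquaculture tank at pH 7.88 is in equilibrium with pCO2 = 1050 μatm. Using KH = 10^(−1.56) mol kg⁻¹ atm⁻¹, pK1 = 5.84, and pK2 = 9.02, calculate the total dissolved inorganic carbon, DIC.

[CO2*] = KH · pCO2 = 10^(−1.56) × 1050×10^-6 = 2.892×10^-5 mol/kg
α₀ = 1/(1 + K1/[H⁺] + K1K2/[H⁺]²) = 1/(1 + 10^+2.04 + 10^+0.90) = 0.008432
DIC = [CO2*]/α₀ = 2.892×10^-5 / 0.008432 = 3.43 mmol/kg

DIC = 3.43 mmol/kg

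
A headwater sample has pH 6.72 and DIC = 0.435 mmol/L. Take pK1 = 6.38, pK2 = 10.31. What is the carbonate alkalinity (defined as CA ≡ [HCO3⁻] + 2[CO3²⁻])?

CA = 0.299 mmol/L

CA = [HCO3⁻] + 2[CO3²⁻] = (α₁ + 2α₂)·DIC
At pH 6.72: [H⁺]/K1 = 10^-0.34 = 0.45709, K2/[H⁺] = 10^-3.59 = 0.00025704
α₁ = 1/(1 + 0.45709 + 0.00025704) = 1/1.4573 = 0.6862; α₂ = α₁·K2/[H⁺] = 0.0001764
α₁ + 2α₂ = 0.6865
CA = 0.6865 × 0.435 = 0.299 mmol/L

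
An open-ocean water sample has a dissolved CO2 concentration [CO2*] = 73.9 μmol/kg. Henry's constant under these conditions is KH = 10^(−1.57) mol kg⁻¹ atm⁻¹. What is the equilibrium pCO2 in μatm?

pCO2 = 2750 μatm

KH = 10^(−1.57) = 2.692×10^-2 mol kg⁻¹ atm⁻¹
pCO2 = [CO2*]/KH = 73.9×10^-6 / 2.692×10^-2 = 2.75×10^-3 atm = 2750 μatm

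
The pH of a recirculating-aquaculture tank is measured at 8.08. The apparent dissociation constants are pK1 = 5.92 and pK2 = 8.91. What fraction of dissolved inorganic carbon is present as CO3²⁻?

α₂ = 1 / (1 + [H⁺]/K2 + [H⁺]²/(K1K2)) = 1 / (1 + 10^+0.83 + 10^-1.33)
   = 1 / (1 + 6.7608 + 0.046774) = 1/7.8076 = 0.1281

α₂ = 0.128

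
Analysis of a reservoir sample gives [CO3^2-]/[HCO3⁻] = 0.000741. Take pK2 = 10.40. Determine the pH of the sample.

pH = 7.27

From K2 = [H⁺][CO3^2-]/[HCO3⁻]:  pH = pK2 + log₁₀([CO3^2-]/[HCO3⁻])
log₁₀(0.000741) = -3.130
pH = 10.40 + (-3.130) = 7.27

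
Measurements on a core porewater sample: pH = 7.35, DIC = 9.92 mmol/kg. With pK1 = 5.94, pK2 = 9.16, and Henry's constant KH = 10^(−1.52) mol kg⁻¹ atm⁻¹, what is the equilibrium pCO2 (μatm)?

pCO2 = 1.21×10^4 μatm

α₀ = 1 / (1 + K1/[H⁺] + K1K2/[H⁺]²) = 1 / (1 + 10^+1.41 + 10^-0.40)
   = 1 / (1 + 25.704 + 0.39811) = 1/27.102 = 0.03690
[CO2*] = α₀ × DIC = 0.03690 × 9.92 = 0.3660 mmol/kg
pCO2 = [CO2*]/KH = 3.660×10^-4 / 3.020×10^-2 = 1.21×10^4 μatm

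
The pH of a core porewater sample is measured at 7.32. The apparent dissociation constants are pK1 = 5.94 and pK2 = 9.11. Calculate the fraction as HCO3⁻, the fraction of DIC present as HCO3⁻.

α₁ = 0.945

α₁ = 1 / (1 + [H⁺]/K1 + K2/[H⁺]) = 1 / (1 + 10^-1.38 + 10^-1.79)
   = 1 / (1 + 0.041687 + 0.016218) = 1/1.0579 = 0.9453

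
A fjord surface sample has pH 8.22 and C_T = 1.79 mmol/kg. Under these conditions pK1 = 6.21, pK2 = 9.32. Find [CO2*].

α₀ = 1 / (1 + K1/[H⁺] + K1K2/[H⁺]²) = 1 / (1 + 10^+2.01 + 10^+0.91)
   = 1 / (1 + 102.33 + 8.1283) = 1/111.46 = 0.008972
[CO2*] = α₀ × DIC = 0.008972 × 1.79 = 0.0161 mmol/kg = 16.1 μmol/kg

[CO2*] = 16.1 μmol/kg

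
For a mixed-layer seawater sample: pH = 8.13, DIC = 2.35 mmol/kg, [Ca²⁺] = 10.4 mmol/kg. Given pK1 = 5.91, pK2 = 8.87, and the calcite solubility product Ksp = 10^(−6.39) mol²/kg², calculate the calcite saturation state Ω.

Ω = 9.19

α₂ = 1 / (1 + [H⁺]/K2 + [H⁺]²/(K1K2)) = 1 / (1 + 10^+0.74 + 10^-1.48)
   = 1 / (1 + 5.4954 + 0.033113) = 1/6.5285 = 0.1532
[CO3²⁻] = α₂ × DIC = 0.1532 × 2.35 = 0.3600 mmol/kg
Ksp = 10^(−6.39) = 4.074×10^-7
Ω = [Ca²⁺][CO3²⁻]/Ksp = (10.4×10^-3)(3.600×10^-4) / 4.074×10^-7 = 9.19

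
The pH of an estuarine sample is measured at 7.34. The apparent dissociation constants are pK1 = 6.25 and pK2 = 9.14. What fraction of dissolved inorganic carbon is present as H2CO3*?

α₀ = 1 / (1 + K1/[H⁺] + K1K2/[H⁺]²) = 1 / (1 + 10^+1.09 + 10^-0.71)
   = 1 / (1 + 12.303 + 0.19498) = 1/13.498 = 0.07409

α₀ = 0.0741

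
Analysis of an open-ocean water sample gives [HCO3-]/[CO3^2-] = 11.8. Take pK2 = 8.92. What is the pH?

From K2 = [H⁺][CO3^2-]/[HCO3-]:  pH = pK2 − log₁₀([HCO3-]/[CO3^2-])
log₁₀(11.8) = +1.072
pH = 8.92 − (+1.072) = 7.85

pH = 7.85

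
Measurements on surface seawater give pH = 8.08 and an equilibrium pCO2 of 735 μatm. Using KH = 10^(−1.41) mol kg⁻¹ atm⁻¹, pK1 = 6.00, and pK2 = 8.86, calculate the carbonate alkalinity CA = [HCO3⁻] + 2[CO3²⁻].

[CO2*] = KH · pCO2 = 10^(−1.41) × 735×10^-6 = 2.859×10^-5 mol/kg
α₀ = 1/(1 + K1/[H⁺] + K1K2/[H⁺]²) = 1/(1 + 10^+2.08 + 10^+1.30) = 0.007083
DIC = [CO2*]/α₀ = 2.859×10^-5 / 0.007083 = 4.037 mmol/kg
CA = (α₁ + 2α₂)·DIC = (0.8516 + 2×0.1413) × 4.037 = 4.58 mmol/kg

CA = 4.58 mmol/kg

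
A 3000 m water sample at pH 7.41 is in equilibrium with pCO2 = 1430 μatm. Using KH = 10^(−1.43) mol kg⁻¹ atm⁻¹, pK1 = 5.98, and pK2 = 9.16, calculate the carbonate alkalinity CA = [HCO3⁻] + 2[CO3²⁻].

CA = 1.48 mmol/kg

[CO2*] = KH · pCO2 = 10^(−1.43) × 1430×10^-6 = 5.313×10^-5 mol/kg
α₀ = 1/(1 + K1/[H⁺] + K1K2/[H⁺]²) = 1/(1 + 10^+1.43 + 10^-0.32) = 0.03522
DIC = [CO2*]/α₀ = 5.313×10^-5 / 0.03522 = 1.509 mmol/kg
CA = (α₁ + 2α₂)·DIC = (0.9479 + 2×0.01686) × 1.509 = 1.48 mmol/kg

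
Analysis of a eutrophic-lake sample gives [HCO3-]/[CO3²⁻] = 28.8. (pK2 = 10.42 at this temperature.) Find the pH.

From K2 = [H⁺][CO3²⁻]/[HCO3-]:  pH = pK2 − log₁₀([HCO3-]/[CO3²⁻])
log₁₀(28.8) = +1.459
pH = 10.42 − (+1.459) = 8.96

pH = 8.96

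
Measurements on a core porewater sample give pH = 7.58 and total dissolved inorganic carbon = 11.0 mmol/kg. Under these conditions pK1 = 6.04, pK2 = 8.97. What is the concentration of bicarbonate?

α₁ = 1 / (1 + [H⁺]/K1 + K2/[H⁺]) = 1 / (1 + 10^-1.54 + 10^-1.39)
   = 1 / (1 + 0.028840 + 0.040738) = 1/1.0696 = 0.9349
[HCO3⁻] = α₁ × DIC = 0.9349 × 11.0 = 10.3 mmol/kg

[HCO3⁻] = 10.3 mmol/kg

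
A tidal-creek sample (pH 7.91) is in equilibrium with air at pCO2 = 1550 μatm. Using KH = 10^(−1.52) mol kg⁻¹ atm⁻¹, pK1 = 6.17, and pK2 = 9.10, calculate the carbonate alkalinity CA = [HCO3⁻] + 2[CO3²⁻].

CA = 2.90 mmol/kg

[CO2*] = KH · pCO2 = 10^(−1.52) × 1550×10^-6 = 4.681×10^-5 mol/kg
α₀ = 1/(1 + K1/[H⁺] + K1K2/[H⁺]²) = 1/(1 + 10^+1.74 + 10^+0.55) = 0.01681
DIC = [CO2*]/α₀ = 4.681×10^-5 / 0.01681 = 2.785 mmol/kg
CA = (α₁ + 2α₂)·DIC = (0.9236 + 2×0.05963) × 2.785 = 2.90 mmol/kg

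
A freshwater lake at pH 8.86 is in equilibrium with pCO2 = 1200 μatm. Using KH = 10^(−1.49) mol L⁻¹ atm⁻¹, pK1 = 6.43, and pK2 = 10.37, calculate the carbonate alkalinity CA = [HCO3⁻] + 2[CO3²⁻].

CA = 11.1 mmol/L

[CO2*] = KH · pCO2 = 10^(−1.49) × 1200×10^-6 = 3.883×10^-5 mol/L
α₀ = 1/(1 + K1/[H⁺] + K1K2/[H⁺]²) = 1/(1 + 10^+2.43 + 10^+0.92) = 0.003591
DIC = [CO2*]/α₀ = 3.883×10^-5 / 0.003591 = 10.81 mmol/L
CA = (α₁ + 2α₂)·DIC = (0.9665 + 2×0.02987) × 10.81 = 11.1 mmol/L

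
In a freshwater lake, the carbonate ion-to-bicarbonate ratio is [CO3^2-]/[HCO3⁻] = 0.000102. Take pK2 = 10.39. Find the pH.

pH = 6.40

From K2 = [H⁺][CO3^2-]/[HCO3⁻]:  pH = pK2 + log₁₀([CO3^2-]/[HCO3⁻])
log₁₀(0.000102) = -3.991
pH = 10.39 + (-3.991) = 6.40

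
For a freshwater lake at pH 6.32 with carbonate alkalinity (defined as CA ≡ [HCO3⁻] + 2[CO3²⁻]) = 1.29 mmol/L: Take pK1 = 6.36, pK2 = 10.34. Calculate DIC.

CA = [HCO3⁻] + 2[CO3²⁻] = (α₁ + 2α₂)·DIC
At pH 6.32: [H⁺]/K1 = 10^0.04 = 1.0965, K2/[H⁺] = 10^-4.02 = 9.5499×10^-5
α₁ = 1/(1 + 1.0965 + 9.5499×10^-5) = 1/2.0966 = 0.4770; α₂ = α₁·K2/[H⁺] = 4.555×10^-5
α₁ + 2α₂ = 0.4771
DIC = CA / (α₁ + 2α₂) = 1.29 / 0.4771 = 2.70 mmol/L

DIC = 2.70 mmol/L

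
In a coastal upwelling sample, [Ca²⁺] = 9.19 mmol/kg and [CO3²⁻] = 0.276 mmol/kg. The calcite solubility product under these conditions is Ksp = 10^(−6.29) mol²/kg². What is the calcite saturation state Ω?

Ω = 4.95

Ksp = 10^(−6.29) = 5.129×10^-7
Ω = [Ca²⁺][CO3²⁻]/Ksp = (9.19×10^-3)(0.276×10^-3) / 5.129×10^-7 = 4.95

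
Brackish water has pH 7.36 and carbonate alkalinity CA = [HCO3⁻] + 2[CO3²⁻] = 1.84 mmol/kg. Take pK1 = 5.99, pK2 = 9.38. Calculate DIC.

CA = [HCO3⁻] + 2[CO3²⁻] = (α₁ + 2α₂)·DIC
At pH 7.36: [H⁺]/K1 = 10^-1.37 = 0.042658, K2/[H⁺] = 10^-2.02 = 0.0095499
α₁ = 1/(1 + 0.042658 + 0.0095499) = 1/1.0522 = 0.9504; α₂ = α₁·K2/[H⁺] = 0.009076
α₁ + 2α₂ = 0.9685
DIC = CA / (α₁ + 2α₂) = 1.84 / 0.9685 = 1.90 mmol/kg

DIC = 1.90 mmol/kg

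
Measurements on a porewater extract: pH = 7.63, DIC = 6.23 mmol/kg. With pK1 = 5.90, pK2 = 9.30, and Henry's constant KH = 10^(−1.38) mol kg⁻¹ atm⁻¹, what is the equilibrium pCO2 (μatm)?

pCO2 = 2680 μatm

α₀ = 1 / (1 + K1/[H⁺] + K1K2/[H⁺]²) = 1 / (1 + 10^+1.73 + 10^+0.06)
   = 1 / (1 + 53.703 + 1.1482) = 1/55.851 = 0.01790
[CO2*] = α₀ × DIC = 0.01790 × 6.23 = 0.1115 mmol/kg
pCO2 = [CO2*]/KH = 1.115×10^-4 / 4.169×10^-2 = 2680 μatm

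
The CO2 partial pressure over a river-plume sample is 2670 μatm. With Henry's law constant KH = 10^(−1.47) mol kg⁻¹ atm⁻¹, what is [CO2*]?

[CO2*] = 90.5 μmol/kg

KH = 10^(−1.47) = 3.388×10^-2 mol kg⁻¹ atm⁻¹
[CO2*] = KH · pCO2 = 3.388×10^-2 × 2670×10^-6 atm = 9.05×10^-5 mol/kg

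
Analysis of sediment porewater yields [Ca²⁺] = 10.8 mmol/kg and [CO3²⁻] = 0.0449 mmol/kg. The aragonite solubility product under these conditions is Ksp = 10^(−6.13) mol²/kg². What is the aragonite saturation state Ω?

Ω = 0.654

Ksp = 10^(−6.13) = 7.413×10^-7
Ω = [Ca²⁺][CO3²⁻]/Ksp = (10.8×10^-3)(0.0449×10^-3) / 7.413×10^-7 = 0.654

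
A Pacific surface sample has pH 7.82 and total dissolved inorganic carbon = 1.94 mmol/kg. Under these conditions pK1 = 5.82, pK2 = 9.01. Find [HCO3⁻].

[HCO3⁻] = 1.81 mmol/kg

α₁ = 1 / (1 + [H⁺]/K1 + K2/[H⁺]) = 1 / (1 + 10^-2.00 + 10^-1.19)
   = 1 / (1 + 0.010000 + 0.064565) = 1/1.0746 = 0.9306
[HCO3⁻] = α₁ × DIC = 0.9306 × 1.94 = 1.81 mmol/kg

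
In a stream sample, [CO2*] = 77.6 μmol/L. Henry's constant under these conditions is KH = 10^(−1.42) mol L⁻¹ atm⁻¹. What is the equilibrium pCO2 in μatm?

pCO2 = 2040 μatm

KH = 10^(−1.42) = 3.802×10^-2 mol L⁻¹ atm⁻¹
pCO2 = [CO2*]/KH = 77.6×10^-6 / 3.802×10^-2 = 2.04×10^-3 atm = 2040 μatm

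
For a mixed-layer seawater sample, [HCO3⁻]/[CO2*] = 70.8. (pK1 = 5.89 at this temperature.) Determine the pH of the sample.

pH = 7.74

From K1 = [H⁺][HCO3⁻]/[CO2*]:  pH = pK1 + log₁₀([HCO3⁻]/[CO2*])
log₁₀(70.8) = +1.850
pH = 5.89 + (+1.850) = 7.74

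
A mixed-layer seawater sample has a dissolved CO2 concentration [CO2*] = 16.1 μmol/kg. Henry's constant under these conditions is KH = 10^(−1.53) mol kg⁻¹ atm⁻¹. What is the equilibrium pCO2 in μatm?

KH = 10^(−1.53) = 2.951×10^-2 mol kg⁻¹ atm⁻¹
pCO2 = [CO2*]/KH = 16.1×10^-6 / 2.951×10^-2 = 5.46×10^-4 atm = 546 μatm

pCO2 = 546 μatm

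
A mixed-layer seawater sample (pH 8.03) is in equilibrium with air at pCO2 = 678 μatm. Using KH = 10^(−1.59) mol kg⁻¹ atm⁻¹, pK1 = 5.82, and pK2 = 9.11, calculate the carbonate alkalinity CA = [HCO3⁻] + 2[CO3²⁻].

CA = 3.30 mmol/kg

[CO2*] = KH · pCO2 = 10^(−1.59) × 678×10^-6 = 1.743×10^-5 mol/kg
α₀ = 1/(1 + K1/[H⁺] + K1K2/[H⁺]²) = 1/(1 + 10^+2.21 + 10^+1.13) = 0.005660
DIC = [CO2*]/α₀ = 1.743×10^-5 / 0.005660 = 3.079 mmol/kg
CA = (α₁ + 2α₂)·DIC = (0.9180 + 2×0.07635) × 3.079 = 3.30 mmol/kg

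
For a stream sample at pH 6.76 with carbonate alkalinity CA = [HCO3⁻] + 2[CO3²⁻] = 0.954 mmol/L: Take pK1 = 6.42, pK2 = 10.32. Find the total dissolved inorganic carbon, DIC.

DIC = 1.39 mmol/L

CA = [HCO3⁻] + 2[CO3²⁻] = (α₁ + 2α₂)·DIC
At pH 6.76: [H⁺]/K1 = 10^-0.34 = 0.45709, K2/[H⁺] = 10^-3.56 = 0.00027542
α₁ = 1/(1 + 0.45709 + 0.00027542) = 1/1.4574 = 0.6862; α₂ = α₁·K2/[H⁺] = 0.0001890
α₁ + 2α₂ = 0.6865
DIC = CA / (α₁ + 2α₂) = 0.954 / 0.6865 = 1.39 mmol/L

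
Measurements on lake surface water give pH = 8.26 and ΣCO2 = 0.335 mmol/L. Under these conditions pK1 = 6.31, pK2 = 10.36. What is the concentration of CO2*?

[CO2*] = 3.69 μmol/L

α₀ = 1 / (1 + K1/[H⁺] + K1K2/[H⁺]²) = 1 / (1 + 10^+1.95 + 10^-0.15)
   = 1 / (1 + 89.125 + 0.70795) = 1/90.833 = 0.01101
[CO2*] = α₀ × DIC = 0.01101 × 0.335 = 0.00369 mmol/L = 3.69 μmol/L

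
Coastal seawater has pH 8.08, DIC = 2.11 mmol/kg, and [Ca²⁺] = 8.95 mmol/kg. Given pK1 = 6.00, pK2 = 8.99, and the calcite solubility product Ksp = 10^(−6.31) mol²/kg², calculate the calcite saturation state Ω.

α₂ = 1 / (1 + [H⁺]/K2 + [H⁺]²/(K1K2)) = 1 / (1 + 10^+0.91 + 10^-1.17)
   = 1 / (1 + 8.1283 + 0.067608) = 1/9.1959 = 0.1087
[CO3²⁻] = α₂ × DIC = 0.1087 × 2.11 = 0.2294 mmol/kg
Ksp = 10^(−6.31) = 4.898×10^-7
Ω = [Ca²⁺][CO3²⁻]/Ksp = (8.95×10^-3)(2.294×10^-4) / 4.898×10^-7 = 4.19

Ω = 4.19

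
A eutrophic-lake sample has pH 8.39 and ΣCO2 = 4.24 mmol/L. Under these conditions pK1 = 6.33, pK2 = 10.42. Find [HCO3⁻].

[HCO3⁻] = 4.16 mmol/L

α₁ = 1 / (1 + [H⁺]/K1 + K2/[H⁺]) = 1 / (1 + 10^-2.06 + 10^-2.03)
   = 1 / (1 + 0.0087096 + 0.0093325) = 1/1.0180 = 0.9823
[HCO3⁻] = α₁ × DIC = 0.9823 × 4.24 = 4.16 mmol/L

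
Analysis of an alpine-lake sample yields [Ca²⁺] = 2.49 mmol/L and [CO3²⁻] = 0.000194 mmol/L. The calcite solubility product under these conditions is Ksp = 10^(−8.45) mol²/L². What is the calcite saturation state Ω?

Ksp = 10^(−8.45) = 3.548×10^-9
Ω = [Ca²⁺][CO3²⁻]/Ksp = (2.49×10^-3)(0.000194×10^-3) / 3.548×10^-9 = 0.136

Ω = 0.136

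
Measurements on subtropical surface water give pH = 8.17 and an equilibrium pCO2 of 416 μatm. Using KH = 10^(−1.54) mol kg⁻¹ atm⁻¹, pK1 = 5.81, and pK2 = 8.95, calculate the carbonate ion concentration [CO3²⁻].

[CO2*] = KH · pCO2 = 10^(−1.54) × 416×10^-6 = 1.200×10^-5 mol/kg
α₀ = 1/(1 + K1/[H⁺] + K1K2/[H⁺]²) = 1/(1 + 10^+2.36 + 10^+1.58) = 0.003730
DIC = [CO2*]/α₀ = 1.200×10^-5 / 0.003730 = 3.217 mmol/kg
[CO3²⁻] = α₂·DIC; α₂ = 0.1418, so [CO3²⁻] = 0.1418 × 3.217 = 0.456 mmol/kg

[CO3²⁻] = 0.456 mmol/kg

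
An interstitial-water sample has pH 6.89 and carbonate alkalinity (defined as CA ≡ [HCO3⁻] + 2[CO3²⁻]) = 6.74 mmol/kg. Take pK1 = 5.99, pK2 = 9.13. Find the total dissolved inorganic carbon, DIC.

CA = [HCO3⁻] + 2[CO3²⁻] = (α₁ + 2α₂)·DIC
At pH 6.89: [H⁺]/K1 = 10^-0.90 = 0.12589, K2/[H⁺] = 10^-2.24 = 0.0057544
α₁ = 1/(1 + 0.12589 + 0.0057544) = 1/1.1316 = 0.8837; α₂ = α₁·K2/[H⁺] = 0.005085
α₁ + 2α₂ = 0.8938
DIC = CA / (α₁ + 2α₂) = 6.74 / 0.8938 = 7.54 mmol/kg

DIC = 7.54 mmol/kg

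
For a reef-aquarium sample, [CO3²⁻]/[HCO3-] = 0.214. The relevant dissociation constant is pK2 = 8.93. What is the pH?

From K2 = [H⁺][CO3²⁻]/[HCO3-]:  pH = pK2 + log₁₀([CO3²⁻]/[HCO3-])
log₁₀(0.214) = -0.670
pH = 8.93 + (-0.670) = 8.26

pH = 8.26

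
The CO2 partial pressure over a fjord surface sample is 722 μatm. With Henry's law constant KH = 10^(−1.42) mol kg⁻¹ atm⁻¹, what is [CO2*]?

[CO2*] = 27.4 μmol/kg

KH = 10^(−1.42) = 3.802×10^-2 mol kg⁻¹ atm⁻¹
[CO2*] = KH · pCO2 = 3.802×10^-2 × 722×10^-6 atm = 2.74×10^-5 mol/kg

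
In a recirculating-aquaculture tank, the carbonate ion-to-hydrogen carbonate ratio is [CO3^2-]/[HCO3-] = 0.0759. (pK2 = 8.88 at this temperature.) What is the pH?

From K2 = [H⁺][CO3^2-]/[HCO3-]:  pH = pK2 + log₁₀([CO3^2-]/[HCO3-])
log₁₀(0.0759) = -1.120
pH = 8.88 + (-1.120) = 7.76

pH = 7.76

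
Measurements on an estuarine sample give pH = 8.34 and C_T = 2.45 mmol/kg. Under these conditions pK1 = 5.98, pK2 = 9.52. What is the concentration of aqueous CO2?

[CO2*] = 9.99 μmol/kg

α₀ = 1 / (1 + K1/[H⁺] + K1K2/[H⁺]²) = 1 / (1 + 10^+2.36 + 10^+1.18)
   = 1 / (1 + 229.09 + 15.136) = 1/245.22 = 0.004078
[CO2*] = α₀ × DIC = 0.004078 × 2.45 = 0.00999 mmol/kg = 9.99 μmol/kg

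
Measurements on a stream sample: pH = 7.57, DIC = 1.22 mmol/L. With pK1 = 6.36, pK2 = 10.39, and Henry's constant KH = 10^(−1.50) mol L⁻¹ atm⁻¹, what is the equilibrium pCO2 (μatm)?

pCO2 = 2240 μatm

α₀ = 1 / (1 + K1/[H⁺] + K1K2/[H⁺]²) = 1 / (1 + 10^+1.21 + 10^-1.61)
   = 1 / (1 + 16.218 + 0.024547) = 1/17.243 = 0.05800
[CO2*] = α₀ × DIC = 0.05800 × 1.22 = 0.07075 mmol/L
pCO2 = [CO2*]/KH = 7.075×10^-5 / 3.162×10^-2 = 2240 μatm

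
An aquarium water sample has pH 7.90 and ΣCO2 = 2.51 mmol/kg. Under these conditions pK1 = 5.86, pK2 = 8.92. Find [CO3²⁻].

α₂ = 1 / (1 + [H⁺]/K2 + [H⁺]²/(K1K2)) = 1 / (1 + 10^+1.02 + 10^-1.02)
   = 1 / (1 + 10.471 + 0.095499) = 1/11.567 = 0.08645
[CO3²⁻] = α₂ × DIC = 0.08645 × 2.51 = 0.217 mmol/kg

[CO3²⁻] = 0.217 mmol/kg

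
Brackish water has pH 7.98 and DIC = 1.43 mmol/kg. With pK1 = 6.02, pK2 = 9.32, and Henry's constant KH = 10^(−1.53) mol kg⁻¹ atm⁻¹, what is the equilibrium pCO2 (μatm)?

pCO2 = 503 μatm

α₀ = 1 / (1 + K1/[H⁺] + K1K2/[H⁺]²) = 1 / (1 + 10^+1.96 + 10^+0.62)
   = 1 / (1 + 91.201 + 4.1687) = 1/96.370 = 0.01038
[CO2*] = α₀ × DIC = 0.01038 × 1.43 = 0.01484 mmol/kg = 14.84 μmol/kg
pCO2 = [CO2*]/KH = 1.484×10^-5 / 2.951×10^-2 = 503 μatm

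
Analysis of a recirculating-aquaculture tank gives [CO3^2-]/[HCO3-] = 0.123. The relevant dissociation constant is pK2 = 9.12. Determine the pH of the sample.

pH = 8.21

From K2 = [H⁺][CO3^2-]/[HCO3-]:  pH = pK2 + log₁₀([CO3^2-]/[HCO3-])
log₁₀(0.123) = -0.910
pH = 9.12 + (-0.910) = 8.21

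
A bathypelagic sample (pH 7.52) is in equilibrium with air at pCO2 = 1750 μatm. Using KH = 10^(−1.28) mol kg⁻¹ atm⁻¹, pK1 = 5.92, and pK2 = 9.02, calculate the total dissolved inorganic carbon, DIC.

[CO2*] = KH · pCO2 = 10^(−1.28) × 1750×10^-6 = 9.184×10^-5 mol/kg
α₀ = 1/(1 + K1/[H⁺] + K1K2/[H⁺]²) = 1/(1 + 10^+1.60 + 10^+0.10) = 0.02377
DIC = [CO2*]/α₀ = 9.184×10^-5 / 0.02377 = 3.86 mmol/kg

DIC = 3.86 mmol/kg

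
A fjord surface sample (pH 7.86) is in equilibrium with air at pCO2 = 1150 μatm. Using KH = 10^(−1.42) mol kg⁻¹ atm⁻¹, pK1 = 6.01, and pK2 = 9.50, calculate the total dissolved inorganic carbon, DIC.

[CO2*] = KH · pCO2 = 10^(−1.42) × 1150×10^-6 = 4.372×10^-5 mol/kg
α₀ = 1/(1 + K1/[H⁺] + K1K2/[H⁺]²) = 1/(1 + 10^+1.85 + 10^+0.21) = 0.01362
DIC = [CO2*]/α₀ = 4.372×10^-5 / 0.01362 = 3.21 mmol/kg

DIC = 3.21 mmol/kg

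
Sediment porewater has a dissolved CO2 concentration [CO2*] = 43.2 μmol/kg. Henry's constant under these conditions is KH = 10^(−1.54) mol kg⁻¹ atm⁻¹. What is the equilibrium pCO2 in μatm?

pCO2 = 1500 μatm

KH = 10^(−1.54) = 2.884×10^-2 mol kg⁻¹ atm⁻¹
pCO2 = [CO2*]/KH = 43.2×10^-6 / 2.884×10^-2 = 1.50×10^-3 atm = 1500 μatm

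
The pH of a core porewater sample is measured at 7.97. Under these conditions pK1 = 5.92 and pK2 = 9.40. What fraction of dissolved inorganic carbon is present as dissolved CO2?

α₀ = 0.00852

α₀ = 1 / (1 + K1/[H⁺] + K1K2/[H⁺]²) = 1 / (1 + 10^+2.05 + 10^+0.62)
   = 1 / (1 + 112.20 + 4.1687) = 1/117.37 = 0.008520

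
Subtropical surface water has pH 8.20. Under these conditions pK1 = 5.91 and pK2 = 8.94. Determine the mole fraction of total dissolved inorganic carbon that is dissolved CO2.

α₀ = 1 / (1 + K1/[H⁺] + K1K2/[H⁺]²) = 1 / (1 + 10^+2.29 + 10^+1.55)
   = 1 / (1 + 194.98 + 35.481) = 1/231.47 = 0.004320

α₀ = 0.00432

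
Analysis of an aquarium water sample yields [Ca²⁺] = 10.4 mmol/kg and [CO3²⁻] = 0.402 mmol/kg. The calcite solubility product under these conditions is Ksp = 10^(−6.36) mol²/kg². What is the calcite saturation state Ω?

Ω = 9.58

Ksp = 10^(−6.36) = 4.365×10^-7
Ω = [Ca²⁺][CO3²⁻]/Ksp = (10.4×10^-3)(0.402×10^-3) / 4.365×10^-7 = 9.58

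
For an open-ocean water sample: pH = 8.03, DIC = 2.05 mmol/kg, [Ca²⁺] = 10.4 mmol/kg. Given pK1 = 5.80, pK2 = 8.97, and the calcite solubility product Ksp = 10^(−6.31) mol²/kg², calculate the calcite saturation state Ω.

α₂ = 1 / (1 + [H⁺]/K2 + [H⁺]²/(K1K2)) = 1 / (1 + 10^+0.94 + 10^-1.29)
   = 1 / (1 + 8.7096 + 0.051286) = 1/9.7609 = 0.1024
[CO3²⁻] = α₂ × DIC = 0.1024 × 2.05 = 0.2100 mmol/kg
Ksp = 10^(−6.31) = 4.898×10^-7
Ω = [Ca²⁺][CO3²⁻]/Ksp = (10.4×10^-3)(2.100×10^-4) / 4.898×10^-7 = 4.46

Ω = 4.46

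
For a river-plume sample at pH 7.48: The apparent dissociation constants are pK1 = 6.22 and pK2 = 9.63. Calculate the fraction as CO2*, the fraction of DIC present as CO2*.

α₀ = 1 / (1 + K1/[H⁺] + K1K2/[H⁺]²) = 1 / (1 + 10^+1.26 + 10^-0.89)
   = 1 / (1 + 18.197 + 0.12882) = 1/19.326 = 0.05174

α₀ = 0.0517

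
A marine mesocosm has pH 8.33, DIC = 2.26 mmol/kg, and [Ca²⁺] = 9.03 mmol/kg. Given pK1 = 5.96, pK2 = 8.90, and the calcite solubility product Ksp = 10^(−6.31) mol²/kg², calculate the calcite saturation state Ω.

Ω = 8.81

α₂ = 1 / (1 + [H⁺]/K2 + [H⁺]²/(K1K2)) = 1 / (1 + 10^+0.57 + 10^-1.80)
   = 1 / (1 + 3.7154 + 0.015849) = 1/4.7312 = 0.2114
[CO3²⁻] = α₂ × DIC = 0.2114 × 2.26 = 0.4777 mmol/kg
Ksp = 10^(−6.31) = 4.898×10^-7
Ω = [Ca²⁺][CO3²⁻]/Ksp = (9.03×10^-3)(4.777×10^-4) / 4.898×10^-7 = 8.81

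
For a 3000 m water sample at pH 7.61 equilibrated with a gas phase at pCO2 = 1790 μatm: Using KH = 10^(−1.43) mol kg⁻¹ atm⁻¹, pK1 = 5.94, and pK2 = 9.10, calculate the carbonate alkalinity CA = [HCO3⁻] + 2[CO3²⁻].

CA = 3.31 mmol/kg

[CO2*] = KH · pCO2 = 10^(−1.43) × 1790×10^-6 = 6.650×10^-5 mol/kg
α₀ = 1/(1 + K1/[H⁺] + K1K2/[H⁺]²) = 1/(1 + 10^+1.67 + 10^+0.18) = 0.02029
DIC = [CO2*]/α₀ = 6.650×10^-5 / 0.02029 = 3.278 mmol/kg
CA = (α₁ + 2α₂)·DIC = (0.9490 + 2×0.03071) × 3.278 = 3.31 mmol/kg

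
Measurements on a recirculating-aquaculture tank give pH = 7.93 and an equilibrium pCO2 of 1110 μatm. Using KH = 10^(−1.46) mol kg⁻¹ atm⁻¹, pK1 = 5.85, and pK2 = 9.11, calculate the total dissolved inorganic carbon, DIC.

[CO2*] = KH · pCO2 = 10^(−1.46) × 1110×10^-6 = 3.849×10^-5 mol/kg
α₀ = 1/(1 + K1/[H⁺] + K1K2/[H⁺]²) = 1/(1 + 10^+2.08 + 10^+0.90) = 0.007742
DIC = [CO2*]/α₀ = 3.849×10^-5 / 0.007742 = 4.97 mmol/kg

DIC = 4.97 mmol/kg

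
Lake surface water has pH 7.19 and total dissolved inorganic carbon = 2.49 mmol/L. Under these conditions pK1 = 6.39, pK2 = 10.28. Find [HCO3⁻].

[HCO3⁻] = 2.15 mmol/L

α₁ = 1 / (1 + [H⁺]/K1 + K2/[H⁺]) = 1 / (1 + 10^-0.80 + 10^-3.09)
   = 1 / (1 + 0.15849 + 0.00081283) = 1/1.1593 = 0.8626
[HCO3⁻] = α₁ × DIC = 0.8626 × 2.49 = 2.15 mmol/L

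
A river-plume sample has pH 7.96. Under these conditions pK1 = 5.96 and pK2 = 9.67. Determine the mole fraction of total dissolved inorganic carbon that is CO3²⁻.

α₂ = 0.0189

α₂ = 1 / (1 + [H⁺]/K2 + [H⁺]²/(K1K2)) = 1 / (1 + 10^+1.71 + 10^-0.29)
   = 1 / (1 + 51.286 + 0.51286) = 1/52.799 = 0.01894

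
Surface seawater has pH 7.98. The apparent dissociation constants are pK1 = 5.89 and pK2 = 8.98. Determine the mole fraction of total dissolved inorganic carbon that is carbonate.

α₂ = 1 / (1 + [H⁺]/K2 + [H⁺]²/(K1K2)) = 1 / (1 + 10^+1.00 + 10^-1.09)
   = 1 / (1 + 10.000 + 0.081283) = 1/11.081 = 0.09024

α₂ = 0.0902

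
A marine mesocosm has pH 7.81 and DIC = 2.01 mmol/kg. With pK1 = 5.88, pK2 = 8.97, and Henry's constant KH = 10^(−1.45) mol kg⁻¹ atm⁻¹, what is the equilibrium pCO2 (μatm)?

pCO2 = 616 μatm

α₀ = 1 / (1 + K1/[H⁺] + K1K2/[H⁺]²) = 1 / (1 + 10^+1.93 + 10^+0.77)
   = 1 / (1 + 85.114 + 5.8884) = 1/92.002 = 0.01087
[CO2*] = α₀ × DIC = 0.01087 × 2.01 = 0.02185 mmol/kg
pCO2 = [CO2*]/KH = 2.185×10^-5 / 3.548×10^-2 = 616 μatm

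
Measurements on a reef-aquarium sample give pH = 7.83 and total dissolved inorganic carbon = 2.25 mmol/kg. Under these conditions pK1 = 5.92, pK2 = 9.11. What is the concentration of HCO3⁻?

[HCO3⁻] = 2.11 mmol/kg

α₁ = 1 / (1 + [H⁺]/K1 + K2/[H⁺]) = 1 / (1 + 10^-1.91 + 10^-1.28)
   = 1 / (1 + 0.012303 + 0.052481) = 1/1.0648 = 0.9392
[HCO3⁻] = α₁ × DIC = 0.9392 × 2.25 = 2.11 mmol/kg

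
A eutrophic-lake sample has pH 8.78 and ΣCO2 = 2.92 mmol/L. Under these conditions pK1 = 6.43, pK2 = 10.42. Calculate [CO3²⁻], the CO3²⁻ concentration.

α₂ = 1 / (1 + [H⁺]/K2 + [H⁺]²/(K1K2)) = 1 / (1 + 10^+1.64 + 10^-0.71)
   = 1 / (1 + 43.652 + 0.19498) = 1/44.847 = 0.02230
[CO3²⁻] = α₂ × DIC = 0.02230 × 2.92 = 0.0651 mmol/L

[CO3²⁻] = 0.0651 mmol/L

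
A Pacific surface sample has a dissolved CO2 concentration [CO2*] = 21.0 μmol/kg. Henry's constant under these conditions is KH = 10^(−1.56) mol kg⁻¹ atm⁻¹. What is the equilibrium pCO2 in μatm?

KH = 10^(−1.56) = 2.754×10^-2 mol kg⁻¹ atm⁻¹
pCO2 = [CO2*]/KH = 21.0×10^-6 / 2.754×10^-2 = 7.62×10^-4 atm = 762 μatm

pCO2 = 762 μatm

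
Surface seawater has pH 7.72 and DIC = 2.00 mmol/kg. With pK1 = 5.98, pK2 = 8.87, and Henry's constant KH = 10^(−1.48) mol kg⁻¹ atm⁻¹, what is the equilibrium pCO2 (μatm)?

pCO2 = 1010 μatm

α₀ = 1 / (1 + K1/[H⁺] + K1K2/[H⁺]²) = 1 / (1 + 10^+1.74 + 10^+0.59)
   = 1 / (1 + 54.954 + 3.8905) = 1/59.845 = 0.01671
[CO2*] = α₀ × DIC = 0.01671 × 2.00 = 0.03342 mmol/kg
pCO2 = [CO2*]/KH = 3.342×10^-5 / 3.311×10^-2 = 1010 μatm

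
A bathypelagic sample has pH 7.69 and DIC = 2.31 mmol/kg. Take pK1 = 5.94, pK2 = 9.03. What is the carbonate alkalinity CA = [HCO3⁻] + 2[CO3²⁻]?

CA = 2.37 mmol/kg

CA = [HCO3⁻] + 2[CO3²⁻] = (α₁ + 2α₂)·DIC
At pH 7.69: [H⁺]/K1 = 10^-1.75 = 0.017783, K2/[H⁺] = 10^-1.34 = 0.045709
α₁ = 1/(1 + 0.017783 + 0.045709) = 1/1.0635 = 0.9403; α₂ = α₁·K2/[H⁺] = 0.04298
α₁ + 2α₂ = 1.0263
CA = 1.0263 × 2.31 = 2.37 mmol/kg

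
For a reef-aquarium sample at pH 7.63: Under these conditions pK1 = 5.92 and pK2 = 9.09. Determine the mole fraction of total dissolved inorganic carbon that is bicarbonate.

α₁ = 1 / (1 + [H⁺]/K1 + K2/[H⁺]) = 1 / (1 + 10^-1.71 + 10^-1.46)
   = 1 / (1 + 0.019498 + 0.034674) = 1/1.0542 = 0.9486

α₁ = 0.949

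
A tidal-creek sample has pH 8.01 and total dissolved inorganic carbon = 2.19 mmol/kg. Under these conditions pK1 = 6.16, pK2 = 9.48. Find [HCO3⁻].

α₁ = 1 / (1 + [H⁺]/K1 + K2/[H⁺]) = 1 / (1 + 10^-1.85 + 10^-1.47)
   = 1 / (1 + 0.014125 + 0.033884) = 1/1.0480 = 0.9542
[HCO3⁻] = α₁ × DIC = 0.9542 × 2.19 = 2.09 mmol/kg

[HCO3⁻] = 2.09 mmol/kg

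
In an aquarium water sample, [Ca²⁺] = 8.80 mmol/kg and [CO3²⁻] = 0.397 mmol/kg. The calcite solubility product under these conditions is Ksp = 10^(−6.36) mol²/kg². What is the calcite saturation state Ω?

Ω = 8.00

Ksp = 10^(−6.36) = 4.365×10^-7
Ω = [Ca²⁺][CO3²⁻]/Ksp = (8.80×10^-3)(0.397×10^-3) / 4.365×10^-7 = 8.00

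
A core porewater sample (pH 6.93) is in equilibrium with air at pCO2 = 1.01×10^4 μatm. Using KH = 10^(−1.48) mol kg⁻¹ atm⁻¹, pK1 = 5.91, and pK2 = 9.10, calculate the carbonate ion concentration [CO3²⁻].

[CO2*] = KH · pCO2 = 10^(−1.48) × 1.01×10^4×10^-6 = 3.344×10^-4 mol/kg
α₀ = 1/(1 + K1/[H⁺] + K1K2/[H⁺]²) = 1/(1 + 10^+1.02 + 10^-1.15) = 0.08664
DIC = [CO2*]/α₀ = 3.344×10^-4 / 0.08664 = 3.860 mmol/kg
[CO3²⁻] = α₂·DIC; α₂ = 0.006134, so [CO3²⁻] = 0.006134 × 3.860 = 0.0237 mmol/kg

[CO3²⁻] = 0.0237 mmol/kg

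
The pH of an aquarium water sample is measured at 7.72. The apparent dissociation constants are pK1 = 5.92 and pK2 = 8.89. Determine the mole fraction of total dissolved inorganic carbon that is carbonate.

α₂ = 0.0624

α₂ = 1 / (1 + [H⁺]/K2 + [H⁺]²/(K1K2)) = 1 / (1 + 10^+1.17 + 10^-0.63)
   = 1 / (1 + 14.791 + 0.23442) = 1/16.026 = 0.06240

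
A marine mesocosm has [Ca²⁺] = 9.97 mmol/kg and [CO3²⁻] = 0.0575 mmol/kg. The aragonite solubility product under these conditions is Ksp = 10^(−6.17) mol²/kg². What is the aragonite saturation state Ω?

Ω = 0.848

Ksp = 10^(−6.17) = 6.761×10^-7
Ω = [Ca²⁺][CO3²⁻]/Ksp = (9.97×10^-3)(0.0575×10^-3) / 6.761×10^-7 = 0.848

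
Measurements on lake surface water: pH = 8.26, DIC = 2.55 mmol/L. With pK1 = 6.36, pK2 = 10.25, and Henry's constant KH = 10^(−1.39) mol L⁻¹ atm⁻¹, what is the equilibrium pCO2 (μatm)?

α₀ = 1 / (1 + K1/[H⁺] + K1K2/[H⁺]²) = 1 / (1 + 10^+1.90 + 10^-0.09)
   = 1 / (1 + 79.433 + 0.81283) = 1/81.246 = 0.01231
[CO2*] = α₀ × DIC = 0.01231 × 2.55 = 0.03139 mmol/L
pCO2 = [CO2*]/KH = 3.139×10^-5 / 4.074×10^-2 = 770 μatm

pCO2 = 770 μatm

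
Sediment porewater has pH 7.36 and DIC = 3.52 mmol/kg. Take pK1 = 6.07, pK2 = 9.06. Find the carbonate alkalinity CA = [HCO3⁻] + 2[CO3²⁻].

CA = [HCO3⁻] + 2[CO3²⁻] = (α₁ + 2α₂)·DIC
At pH 7.36: [H⁺]/K1 = 10^-1.29 = 0.051286, K2/[H⁺] = 10^-1.70 = 0.019953
α₁ = 1/(1 + 0.051286 + 0.019953) = 1/1.0712 = 0.9335; α₂ = α₁·K2/[H⁺] = 0.01863
α₁ + 2α₂ = 0.9708
CA = 0.9708 × 3.52 = 3.42 mmol/kg

CA = 3.42 mmol/kg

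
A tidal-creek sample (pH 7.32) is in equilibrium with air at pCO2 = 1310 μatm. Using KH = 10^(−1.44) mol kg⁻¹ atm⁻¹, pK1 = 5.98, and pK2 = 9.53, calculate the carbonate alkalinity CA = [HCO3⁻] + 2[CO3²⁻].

[CO2*] = KH · pCO2 = 10^(−1.44) × 1310×10^-6 = 4.756×10^-5 mol/kg
α₀ = 1/(1 + K1/[H⁺] + K1K2/[H⁺]²) = 1/(1 + 10^+1.34 + 10^-0.87) = 0.04345
DIC = [CO2*]/α₀ = 4.756×10^-5 / 0.04345 = 1.095 mmol/kg
CA = (α₁ + 2α₂)·DIC = (0.9507 + 2×0.005862) × 1.095 = 1.05 mmol/kg

CA = 1.05 mmol/kg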